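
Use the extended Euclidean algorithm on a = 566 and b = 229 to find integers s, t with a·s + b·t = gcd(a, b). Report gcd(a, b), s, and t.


Euclidean algorithm on (566, 229) — divide until remainder is 0:
  566 = 2 · 229 + 108
  229 = 2 · 108 + 13
  108 = 8 · 13 + 4
  13 = 3 · 4 + 1
  4 = 4 · 1 + 0
gcd(566, 229) = 1.
Track Bezout coefficients alongside the remainders: start with r₀ = 566 = a·1 + b·0 (s = 1, t = 0) and r₁ = 229 = a·0 + b·1 (s = 0, t = 1); each new remainder r_{k+1} = r_{k-1} − q_k·r_k inherits s_{k+1} = s_{k-1} − q_k·s_k, t_{k+1} = t_{k-1} − q_k·t_k, so r_k = a·s_k + b·t_k at every step:
  q = 2: r = 108, s = 1 − 2·0 = 1, t = 0 − 2·1 = -2  (check: 566·1 + 229·(-2) = 108)
  q = 2: r = 13, s = 0 − 2·1 = -2, t = 1 − 2·(-2) = 5  (check: 566·(-2) + 229·5 = 13)
  q = 8: r = 4, s = 1 − 8·(-2) = 17, t = -2 − 8·5 = -42  (check: 566·17 + 229·(-42) = 4)
  q = 3: r = 1, s = -2 − 3·17 = -53, t = 5 − 3·(-42) = 131  (check: 566·(-53) + 229·131 = 1)
The row with r = 1 (the gcd) gives the Bezout coefficients s = -53, t = 131.
Result: 566 · (-53) + 229 · (131) = 1.

gcd(566, 229) = 1; s = -53, t = 131 (check: 566·(-53) + 229·131 = 1).


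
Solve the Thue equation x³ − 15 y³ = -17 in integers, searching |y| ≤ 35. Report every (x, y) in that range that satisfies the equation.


The equation is x³ - 15y³ = -17. For fixed y, x³ = 15·y³ − 17, so a solution requires the RHS to be a perfect cube.
Strategy: iterate y from -35 to 35, compute RHS = 15·y³ − 17, and check whether it is a (positive or negative) perfect cube.
Check small values of y:
  y = 0: RHS = -17 is not a perfect cube.
  y = 1: RHS = -2 is not a perfect cube.
  y = -1: RHS = -32 is not a perfect cube.
  y = 2: RHS = 103 is not a perfect cube.
  y = -2: RHS = -137 is not a perfect cube.
  y = 3: RHS = 388 is not a perfect cube.
  y = -3: RHS = -422 is not a perfect cube.
Continuing the search up to |y| = 35 finds no solutions either.
No (x, y) in the scanned range satisfies the equation.

No integer solutions with |y| ≤ 35.


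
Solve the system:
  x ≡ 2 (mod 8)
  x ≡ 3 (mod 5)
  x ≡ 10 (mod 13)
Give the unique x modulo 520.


Moduli 8, 5, 13 are pairwise coprime; by CRT there is a unique solution modulo M = 8 · 5 · 13 = 520.
Solve pairwise, accumulating the modulus:
  Start with x ≡ 2 (mod 8).
  Combine with x ≡ 3 (mod 5): since gcd(8, 5) = 1, we get a unique residue mod 40.
    Write x = 2 + 8·t and substitute into x ≡ 3 (mod 5): 8·t ≡ 3 − 2 = 1 (mod 5).
    Reduce coefficients mod 5: 3·t ≡ 1 (mod 5).
    The inverse of 3 mod 5 is 2 (since 3·2 = 6 = 1·5 + 1), so t ≡ 2·1 = 2 ≡ 2 (mod 5).
    Then x = 2 + 8·2 = 18, valid modulo lcm(8, 5) = 40: x ≡ 18 (mod 40).
  Combine with x ≡ 10 (mod 13): since gcd(40, 13) = 1, we get a unique residue mod 520.
    Write x = 18 + 40·t and substitute into x ≡ 10 (mod 13): 40·t ≡ 10 − 18 = -8 (mod 13).
    Reduce coefficients mod 13: 1·t ≡ 5 (mod 13).
    So t ≡ 5 (mod 13).
    Then x = 18 + 40·5 = 218, valid modulo lcm(40, 13) = 520: x ≡ 218 (mod 520).
Verify: 218 mod 8 = 2 ✓, 218 mod 5 = 3 ✓, 218 mod 13 = 10 ✓.

x ≡ 218 (mod 520).


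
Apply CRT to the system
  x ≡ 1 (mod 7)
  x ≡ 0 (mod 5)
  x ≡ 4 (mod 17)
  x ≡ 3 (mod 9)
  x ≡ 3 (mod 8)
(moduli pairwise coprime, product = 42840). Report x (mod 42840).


Product of moduli M = 7 · 5 · 17 · 9 · 8 = 42840.
Merge one congruence at a time:
  Start: x ≡ 1 (mod 7).
  Combine with x ≡ 0 (mod 5); new modulus lcm = 35.
    Write x = 1 + 7·t and substitute into x ≡ 0 (mod 5): 7·t ≡ 0 − 1 = -1 (mod 5).
    Reduce coefficients mod 5: 2·t ≡ 4 (mod 5).
    The inverse of 2 mod 5 is 3 (since 2·3 = 6 = 1·5 + 1), so t ≡ 3·4 = 12 ≡ 2 (mod 5).
    Then x = 1 + 7·2 = 15, valid modulo lcm(7, 5) = 35: x ≡ 15 (mod 35).
  Combine with x ≡ 4 (mod 17); new modulus lcm = 595.
    Write x = 15 + 35·t and substitute into x ≡ 4 (mod 17): 35·t ≡ 4 − 15 = -11 (mod 17).
    Reduce coefficients mod 17: 1·t ≡ 6 (mod 17).
    So t ≡ 6 (mod 17).
    Then x = 15 + 35·6 = 225, valid modulo lcm(35, 17) = 595: x ≡ 225 (mod 595).
  Combine with x ≡ 3 (mod 9); new modulus lcm = 5355.
    Write x = 225 + 595·t and substitute into x ≡ 3 (mod 9): 595·t ≡ 3 − 225 = -222 (mod 9).
    Reduce coefficients mod 9: 1·t ≡ 3 (mod 9).
    So t ≡ 3 (mod 9).
    Then x = 225 + 595·3 = 2010, valid modulo lcm(595, 9) = 5355: x ≡ 2010 (mod 5355).
  Combine with x ≡ 3 (mod 8); new modulus lcm = 42840.
    Write x = 2010 + 5355·t and substitute into x ≡ 3 (mod 8): 5355·t ≡ 3 − 2010 = -2007 (mod 8).
    Reduce coefficients mod 8: 3·t ≡ 1 (mod 8).
    The inverse of 3 mod 8 is 3 (since 3·3 = 9 = 1·8 + 1), so t ≡ 3·1 = 3 ≡ 3 (mod 8).
    Then x = 2010 + 5355·3 = 18075, valid modulo lcm(5355, 8) = 42840: x ≡ 18075 (mod 42840).
Verify against each original: 18075 mod 7 = 1, 18075 mod 5 = 0, 18075 mod 17 = 4, 18075 mod 9 = 3, 18075 mod 8 = 3.

x ≡ 18075 (mod 42840).


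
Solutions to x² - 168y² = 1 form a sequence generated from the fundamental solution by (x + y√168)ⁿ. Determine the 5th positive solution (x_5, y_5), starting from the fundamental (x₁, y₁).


Step 1: Find the fundamental solution (x₁, y₁) of x² - 168y² = 1.
  Expand √168 as a continued fraction. a₀ = ⌊√168⌋ = 12; iterate m_{k+1} = d_k·a_k − m_k, d_{k+1} = (168 − m_{k+1}²)/d_k, a_{k+1} = ⌊(a₀ + m_{k+1})/d_{k+1}⌋ (starting m₀ = 0, d₀ = 1), with convergents p_k = a_k·p_{k-1} + p_{k-2}, q_k = a_k·q_{k-1} + q_{k-2} (p₋₁ = 1, q₋₁ = 0):
  k = 0: a₀ = 12; p₀/q₀ = 12/1; p₀² − 168·q₀² = 144 − 168 = -24.
  k = 1: m = 12, d = 24, a = ⌊(12 + 12)/24⌋ = 1; p/q = (1·12 + 1)/(1·1 + 0) = 13/1; p² − 168·q² = 169 − 168 = 1.
  The first convergent with p² − 168·q² = 1 gives the fundamental solution (x₁, y₁) = (13, 1).
Step 2: Apply the recurrence (x_{n+1}, y_{n+1}) = (x₁x_n + 168y₁y_n, x₁y_n + y₁x_n) repeatedly.
  From (x_1, y_1) = (13, 1): x_2 = 13·13 + 168·1·1 = 337; y_2 = 13·1 + 1·13 = 26.
  From (x_2, y_2) = (337, 26): x_3 = 13·337 + 168·1·26 = 8749; y_3 = 13·26 + 1·337 = 675.
  From (x_3, y_3) = (8749, 675): x_4 = 13·8749 + 168·1·675 = 227137; y_4 = 13·675 + 1·8749 = 17524.
  From (x_4, y_4) = (227137, 17524): x_5 = 13·227137 + 168·1·17524 = 5896813; y_5 = 13·17524 + 1·227137 = 454949.
Step 3: Verify x_5² - 168·y_5² = 34772403556969 - 34772403556968 = 1 (should be 1). ✓

(x_1, y_1) = (13, 1); (x_5, y_5) = (5896813, 454949).


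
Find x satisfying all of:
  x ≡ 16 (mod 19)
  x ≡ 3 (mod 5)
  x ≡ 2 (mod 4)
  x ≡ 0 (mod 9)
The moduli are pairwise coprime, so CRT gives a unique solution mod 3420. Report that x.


Product of moduli M = 19 · 5 · 4 · 9 = 3420.
Merge one congruence at a time:
  Start: x ≡ 16 (mod 19).
  Combine with x ≡ 3 (mod 5); new modulus lcm = 95.
    Write x = 16 + 19·t and substitute into x ≡ 3 (mod 5): 19·t ≡ 3 − 16 = -13 (mod 5).
    Reduce coefficients mod 5: 4·t ≡ 2 (mod 5).
    The inverse of 4 mod 5 is 4 (since 4·4 = 16 = 3·5 + 1), so t ≡ 4·2 = 8 ≡ 3 (mod 5).
    Then x = 16 + 19·3 = 73, valid modulo lcm(19, 5) = 95: x ≡ 73 (mod 95).
  Combine with x ≡ 2 (mod 4); new modulus lcm = 380.
    Write x = 73 + 95·t and substitute into x ≡ 2 (mod 4): 95·t ≡ 2 − 73 = -71 (mod 4).
    Reduce coefficients mod 4: 3·t ≡ 1 (mod 4).
    The inverse of 3 mod 4 is 3 (since 3·3 = 9 = 2·4 + 1), so t ≡ 3·1 = 3 ≡ 3 (mod 4).
    Then x = 73 + 95·3 = 358, valid modulo lcm(95, 4) = 380: x ≡ 358 (mod 380).
  Combine with x ≡ 0 (mod 9); new modulus lcm = 3420.
    Write x = 358 + 380·t and substitute into x ≡ 0 (mod 9): 380·t ≡ 0 − 358 = -358 (mod 9).
    Reduce coefficients mod 9: 2·t ≡ 2 (mod 9).
    The inverse of 2 mod 9 is 5 (since 2·5 = 10 = 1·9 + 1), so t ≡ 5·2 = 10 ≡ 1 (mod 9).
    Then x = 358 + 380·1 = 738, valid modulo lcm(380, 9) = 3420: x ≡ 738 (mod 3420).
Verify against each original: 738 mod 19 = 16, 738 mod 5 = 3, 738 mod 4 = 2, 738 mod 9 = 0.

x ≡ 738 (mod 3420).


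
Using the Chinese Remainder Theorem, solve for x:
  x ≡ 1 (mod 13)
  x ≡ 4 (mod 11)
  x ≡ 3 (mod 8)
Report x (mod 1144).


Moduli 13, 11, 8 are pairwise coprime; by CRT there is a unique solution modulo M = 13 · 11 · 8 = 1144.
Solve pairwise, accumulating the modulus:
  Start with x ≡ 1 (mod 13).
  Combine with x ≡ 4 (mod 11): since gcd(13, 11) = 1, we get a unique residue mod 143.
    Write x = 1 + 13·t and substitute into x ≡ 4 (mod 11): 13·t ≡ 4 − 1 = 3 (mod 11).
    Reduce coefficients mod 11: 2·t ≡ 3 (mod 11).
    The inverse of 2 mod 11 is 6 (since 2·6 = 12 = 1·11 + 1), so t ≡ 6·3 = 18 ≡ 7 (mod 11).
    Then x = 1 + 13·7 = 92, valid modulo lcm(13, 11) = 143: x ≡ 92 (mod 143).
  Combine with x ≡ 3 (mod 8): since gcd(143, 8) = 1, we get a unique residue mod 1144.
    Write x = 92 + 143·t and substitute into x ≡ 3 (mod 8): 143·t ≡ 3 − 92 = -89 (mod 8).
    Reduce coefficients mod 8: 7·t ≡ 7 (mod 8).
    The inverse of 7 mod 8 is 7 (since 7·7 = 49 = 6·8 + 1), so t ≡ 7·7 = 49 ≡ 1 (mod 8).
    Then x = 92 + 143·1 = 235, valid modulo lcm(143, 8) = 1144: x ≡ 235 (mod 1144).
Verify: 235 mod 13 = 1 ✓, 235 mod 11 = 4 ✓, 235 mod 8 = 3 ✓.

x ≡ 235 (mod 1144).


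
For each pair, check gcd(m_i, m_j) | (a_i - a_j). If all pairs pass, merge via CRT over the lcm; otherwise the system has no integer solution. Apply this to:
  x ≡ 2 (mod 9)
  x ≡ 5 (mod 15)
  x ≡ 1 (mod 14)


Moduli 9, 15, 14 are not pairwise coprime, so CRT works modulo lcm(m_i) when all pairwise compatibility conditions hold.
Pairwise compatibility: gcd(m_i, m_j) must divide a_i - a_j for every pair.
Merge one congruence at a time:
  Start: x ≡ 2 (mod 9).
  Combine with x ≡ 5 (mod 15): gcd(9, 15) = 3; 5 - 2 = 3, which IS divisible by 3, so compatible.
    Write x = 2 + 9·t and substitute into x ≡ 5 (mod 15): 9·t ≡ 5 − 2 = 3 (mod 15).
    Divide the congruence (and modulus) by g = 3: 3·t ≡ 1 (mod 5).
    The inverse of 3 mod 5 is 2 (since 3·2 = 6 = 1·5 + 1), so t ≡ 2·1 = 2 ≡ 2 (mod 5).
    Then x = 2 + 9·2 = 20, valid modulo lcm(9, 15) = 45: x ≡ 20 (mod 45).
  Combine with x ≡ 1 (mod 14): gcd(45, 14) = 1; 1 - 20 = -19, which IS divisible by 1, so compatible.
    Write x = 20 + 45·t and substitute into x ≡ 1 (mod 14): 45·t ≡ 1 − 20 = -19 (mod 14).
    Reduce coefficients mod 14: 3·t ≡ 9 (mod 14).
    The inverse of 3 mod 14 is 5 (since 3·5 = 15 = 1·14 + 1), so t ≡ 5·9 = 45 ≡ 3 (mod 14).
    Then x = 20 + 45·3 = 155, valid modulo lcm(45, 14) = 630: x ≡ 155 (mod 630).
Verify: 155 mod 9 = 2, 155 mod 15 = 5, 155 mod 14 = 1.

x ≡ 155 (mod 630).


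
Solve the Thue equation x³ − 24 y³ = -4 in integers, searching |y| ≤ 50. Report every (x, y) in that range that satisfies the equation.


The equation is x³ - 24y³ = -4. For fixed y, x³ = 24·y³ − 4, so a solution requires the RHS to be a perfect cube.
Strategy: iterate y from -50 to 50, compute RHS = 24·y³ − 4, and check whether it is a (positive or negative) perfect cube.
Check small values of y:
  y = 0: RHS = -4 is not a perfect cube.
  y = 1: RHS = 20 is not a perfect cube.
  y = -1: RHS = -28 is not a perfect cube.
  y = 2: RHS = 188 is not a perfect cube.
  y = -2: RHS = -196 is not a perfect cube.
  y = 3: RHS = 644 is not a perfect cube.
  y = -3: RHS = -652 is not a perfect cube.
Continuing the search up to |y| = 50 finds no solutions either.
No (x, y) in the scanned range satisfies the equation.

No integer solutions with |y| ≤ 50.


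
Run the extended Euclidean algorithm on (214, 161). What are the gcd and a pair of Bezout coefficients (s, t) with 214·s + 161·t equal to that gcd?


Euclidean algorithm on (214, 161) — divide until remainder is 0:
  214 = 1 · 161 + 53
  161 = 3 · 53 + 2
  53 = 26 · 2 + 1
  2 = 2 · 1 + 0
gcd(214, 161) = 1.
Track Bezout coefficients alongside the remainders: start with r₀ = 214 = a·1 + b·0 (s = 1, t = 0) and r₁ = 161 = a·0 + b·1 (s = 0, t = 1); each new remainder r_{k+1} = r_{k-1} − q_k·r_k inherits s_{k+1} = s_{k-1} − q_k·s_k, t_{k+1} = t_{k-1} − q_k·t_k, so r_k = a·s_k + b·t_k at every step:
  q = 1: r = 53, s = 1 − 1·0 = 1, t = 0 − 1·1 = -1  (check: 214·1 + 161·(-1) = 53)
  q = 3: r = 2, s = 0 − 3·1 = -3, t = 1 − 3·(-1) = 4  (check: 214·(-3) + 161·4 = 2)
  q = 26: r = 1, s = 1 − 26·(-3) = 79, t = -1 − 26·4 = -105  (check: 214·79 + 161·(-105) = 1)
The row with r = 1 (the gcd) gives the Bezout coefficients s = 79, t = -105.
Result: 214 · (79) + 161 · (-105) = 1.

gcd(214, 161) = 1; s = 79, t = -105 (check: 214·79 + 161·(-105) = 1).


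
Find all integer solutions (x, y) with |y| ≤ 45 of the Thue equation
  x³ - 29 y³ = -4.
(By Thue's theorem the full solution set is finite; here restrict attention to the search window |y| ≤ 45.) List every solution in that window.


The equation is x³ - 29y³ = -4. For fixed y, x³ = 29·y³ − 4, so a solution requires the RHS to be a perfect cube.
Strategy: iterate y from -45 to 45, compute RHS = 29·y³ − 4, and check whether it is a (positive or negative) perfect cube.
Check small values of y:
  y = 0: RHS = -4 is not a perfect cube.
  y = 1: RHS = 25 is not a perfect cube.
  y = -1: RHS = -33 is not a perfect cube.
  y = 2: RHS = 228 is not a perfect cube.
  y = -2: RHS = -236 is not a perfect cube.
  y = 3: RHS = 779 is not a perfect cube.
  y = -3: RHS = -787 is not a perfect cube.
Continuing the search up to |y| = 45 finds no solutions either.
No (x, y) in the scanned range satisfies the equation.

No integer solutions with |y| ≤ 45.


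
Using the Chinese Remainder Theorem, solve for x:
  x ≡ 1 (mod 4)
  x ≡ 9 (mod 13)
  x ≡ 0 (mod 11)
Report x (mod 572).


Moduli 4, 13, 11 are pairwise coprime; by CRT there is a unique solution modulo M = 4 · 13 · 11 = 572.
Solve pairwise, accumulating the modulus:
  Start with x ≡ 1 (mod 4).
  Combine with x ≡ 9 (mod 13): since gcd(4, 13) = 1, we get a unique residue mod 52.
    Write x = 1 + 4·t and substitute into x ≡ 9 (mod 13): 4·t ≡ 9 − 1 = 8 (mod 13).
    The inverse of 4 mod 13 is 10 (since 4·10 = 40 = 3·13 + 1), so t ≡ 10·8 = 80 ≡ 2 (mod 13).
    Then x = 1 + 4·2 = 9, valid modulo lcm(4, 13) = 52: x ≡ 9 (mod 52).
  Combine with x ≡ 0 (mod 11): since gcd(52, 11) = 1, we get a unique residue mod 572.
    Write x = 9 + 52·t and substitute into x ≡ 0 (mod 11): 52·t ≡ 0 − 9 = -9 (mod 11).
    Reduce coefficients mod 11: 8·t ≡ 2 (mod 11).
    The inverse of 8 mod 11 is 7 (since 8·7 = 56 = 5·11 + 1), so t ≡ 7·2 = 14 ≡ 3 (mod 11).
    Then x = 9 + 52·3 = 165, valid modulo lcm(52, 11) = 572: x ≡ 165 (mod 572).
Verify: 165 mod 4 = 1 ✓, 165 mod 13 = 9 ✓, 165 mod 11 = 0 ✓.

x ≡ 165 (mod 572).


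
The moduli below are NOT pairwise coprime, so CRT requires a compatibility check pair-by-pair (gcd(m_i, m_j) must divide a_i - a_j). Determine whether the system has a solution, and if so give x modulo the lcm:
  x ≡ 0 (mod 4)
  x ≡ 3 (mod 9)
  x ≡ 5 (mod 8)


Moduli 4, 9, 8 are not pairwise coprime, so CRT works modulo lcm(m_i) when all pairwise compatibility conditions hold.
Pairwise compatibility: gcd(m_i, m_j) must divide a_i - a_j for every pair.
Merge one congruence at a time:
  Start: x ≡ 0 (mod 4).
  Combine with x ≡ 3 (mod 9): gcd(4, 9) = 1; 3 - 0 = 3, which IS divisible by 1, so compatible.
    Write x = 0 + 4·t and substitute into x ≡ 3 (mod 9): 4·t ≡ 3 − 0 = 3 (mod 9).
    The inverse of 4 mod 9 is 7 (since 4·7 = 28 = 3·9 + 1), so t ≡ 7·3 = 21 ≡ 3 (mod 9).
    Then x = 0 + 4·3 = 12, valid modulo lcm(4, 9) = 36: x ≡ 12 (mod 36).
  Combine with x ≡ 5 (mod 8): gcd(36, 8) = 4, and 5 - 12 = -7 is NOT divisible by 4.
    ⇒ system is inconsistent (no integer solution).

No solution (the system is inconsistent).


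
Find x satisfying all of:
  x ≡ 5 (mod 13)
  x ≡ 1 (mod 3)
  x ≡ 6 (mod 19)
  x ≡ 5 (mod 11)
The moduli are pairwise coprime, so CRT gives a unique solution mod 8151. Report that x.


Product of moduli M = 13 · 3 · 19 · 11 = 8151.
Merge one congruence at a time:
  Start: x ≡ 5 (mod 13).
  Combine with x ≡ 1 (mod 3); new modulus lcm = 39.
    Write x = 5 + 13·t and substitute into x ≡ 1 (mod 3): 13·t ≡ 1 − 5 = -4 (mod 3).
    Reduce coefficients mod 3: 1·t ≡ 2 (mod 3).
    So t ≡ 2 (mod 3).
    Then x = 5 + 13·2 = 31, valid modulo lcm(13, 3) = 39: x ≡ 31 (mod 39).
  Combine with x ≡ 6 (mod 19); new modulus lcm = 741.
    Write x = 31 + 39·t and substitute into x ≡ 6 (mod 19): 39·t ≡ 6 − 31 = -25 (mod 19).
    Reduce coefficients mod 19: 1·t ≡ 13 (mod 19).
    So t ≡ 13 (mod 19).
    Then x = 31 + 39·13 = 538, valid modulo lcm(39, 19) = 741: x ≡ 538 (mod 741).
  Combine with x ≡ 5 (mod 11); new modulus lcm = 8151.
    Write x = 538 + 741·t and substitute into x ≡ 5 (mod 11): 741·t ≡ 5 − 538 = -533 (mod 11).
    Reduce coefficients mod 11: 4·t ≡ 6 (mod 11).
    The inverse of 4 mod 11 is 3 (since 4·3 = 12 = 1·11 + 1), so t ≡ 3·6 = 18 ≡ 7 (mod 11).
    Then x = 538 + 741·7 = 5725, valid modulo lcm(741, 11) = 8151: x ≡ 5725 (mod 8151).
Verify against each original: 5725 mod 13 = 5, 5725 mod 3 = 1, 5725 mod 19 = 6, 5725 mod 11 = 5.

x ≡ 5725 (mod 8151).


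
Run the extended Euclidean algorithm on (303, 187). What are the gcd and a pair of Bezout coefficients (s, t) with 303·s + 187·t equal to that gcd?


Euclidean algorithm on (303, 187) — divide until remainder is 0:
  303 = 1 · 187 + 116
  187 = 1 · 116 + 71
  116 = 1 · 71 + 45
  71 = 1 · 45 + 26
  45 = 1 · 26 + 19
  26 = 1 · 19 + 7
  19 = 2 · 7 + 5
  7 = 1 · 5 + 2
  5 = 2 · 2 + 1
  2 = 2 · 1 + 0
gcd(303, 187) = 1.
Track Bezout coefficients alongside the remainders: start with r₀ = 303 = a·1 + b·0 (s = 1, t = 0) and r₁ = 187 = a·0 + b·1 (s = 0, t = 1); each new remainder r_{k+1} = r_{k-1} − q_k·r_k inherits s_{k+1} = s_{k-1} − q_k·s_k, t_{k+1} = t_{k-1} − q_k·t_k, so r_k = a·s_k + b·t_k at every step:
  q = 1: r = 116, s = 1 − 1·0 = 1, t = 0 − 1·1 = -1  (check: 303·1 + 187·(-1) = 116)
  q = 1: r = 71, s = 0 − 1·1 = -1, t = 1 − 1·(-1) = 2  (check: 303·(-1) + 187·2 = 71)
  q = 1: r = 45, s = 1 − 1·(-1) = 2, t = -1 − 1·2 = -3  (check: 303·2 + 187·(-3) = 45)
  q = 1: r = 26, s = -1 − 1·2 = -3, t = 2 − 1·(-3) = 5  (check: 303·(-3) + 187·5 = 26)
  q = 1: r = 19, s = 2 − 1·(-3) = 5, t = -3 − 1·5 = -8  (check: 303·5 + 187·(-8) = 19)
  q = 1: r = 7, s = -3 − 1·5 = -8, t = 5 − 1·(-8) = 13  (check: 303·(-8) + 187·13 = 7)
  q = 2: r = 5, s = 5 − 2·(-8) = 21, t = -8 − 2·13 = -34  (check: 303·21 + 187·(-34) = 5)
  q = 1: r = 2, s = -8 − 1·21 = -29, t = 13 − 1·(-34) = 47  (check: 303·(-29) + 187·47 = 2)
  q = 2: r = 1, s = 21 − 2·(-29) = 79, t = -34 − 2·47 = -128  (check: 303·79 + 187·(-128) = 1)
The row with r = 1 (the gcd) gives the Bezout coefficients s = 79, t = -128.
Result: 303 · (79) + 187 · (-128) = 1.

gcd(303, 187) = 1; s = 79, t = -128 (check: 303·79 + 187·(-128) = 1).


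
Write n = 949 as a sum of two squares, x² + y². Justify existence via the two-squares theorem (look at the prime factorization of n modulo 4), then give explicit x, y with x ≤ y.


Step 1: Factor n = 949 = 13 · 73.
Step 2: Check the mod-4 condition on each prime factor: 13 ≡ 1 (mod 4), exponent 1; 73 ≡ 1 (mod 4), exponent 1.
All primes ≡ 3 (mod 4) appear to even exponent (or don't appear), so by the two-squares theorem n IS expressible as a sum of two squares.
Step 3: Build a representation. Here n = 13 · 73 is a product of primes ≡ 1 (mod 4). Each prime p ≡ 1 (mod 4) is itself a sum of two squares; find a² by testing p − a² for a perfect square:
  13: 13 − 1² = 12, 13 − 2² = 9 = 3² ⇒ 13 = 2² + 3².
  73: 73 − 1² = 72, 73 − 2² = 69, 73 − 3² = 64 = 8² ⇒ 73 = 3² + 8².
  Combine using the Brahmagupta–Fibonacci identity (a² + b²)(c² + d²) = (ac − bd)² + (ad + bc)² = (ac + bd)² + (ad − bc)²:
  13 · 73 = 949: from (2² + 3²)(3² + 8²), take (2·3 − 3·8, 2·8 + 3·3) = (6 − 24, 16 + 9) = (-18, 25); dropping signs (only squares matter) gives (18, 25); check 18² + 25² = 324 + 625 = 949 ✓.
Step 4: Order so x ≤ y and verify: 18² + 25² = 324 + 625 = 949 = n. ✓

n = 949 = 18² + 25² (one valid representation with x ≤ y).


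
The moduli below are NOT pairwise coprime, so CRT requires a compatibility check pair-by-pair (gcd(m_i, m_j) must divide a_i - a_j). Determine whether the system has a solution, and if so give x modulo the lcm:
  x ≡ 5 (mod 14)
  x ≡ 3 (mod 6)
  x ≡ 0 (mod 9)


Moduli 14, 6, 9 are not pairwise coprime, so CRT works modulo lcm(m_i) when all pairwise compatibility conditions hold.
Pairwise compatibility: gcd(m_i, m_j) must divide a_i - a_j for every pair.
Merge one congruence at a time:
  Start: x ≡ 5 (mod 14).
  Combine with x ≡ 3 (mod 6): gcd(14, 6) = 2; 3 - 5 = -2, which IS divisible by 2, so compatible.
    Write x = 5 + 14·t and substitute into x ≡ 3 (mod 6): 14·t ≡ 3 − 5 = -2 (mod 6).
    Divide the congruence (and modulus) by g = 2: 7·t ≡ -1 (mod 3).
    Reduce coefficients mod 3: 1·t ≡ 2 (mod 3).
    So t ≡ 2 (mod 3).
    Then x = 5 + 14·2 = 33, valid modulo lcm(14, 6) = 42: x ≡ 33 (mod 42).
  Combine with x ≡ 0 (mod 9): gcd(42, 9) = 3; 0 - 33 = -33, which IS divisible by 3, so compatible.
    Write x = 33 + 42·t and substitute into x ≡ 0 (mod 9): 42·t ≡ 0 − 33 = -33 (mod 9).
    Divide the congruence (and modulus) by g = 3: 14·t ≡ -11 (mod 3).
    Reduce coefficients mod 3: 2·t ≡ 1 (mod 3).
    The inverse of 2 mod 3 is 2 (since 2·2 = 4 = 1·3 + 1), so t ≡ 2·1 = 2 ≡ 2 (mod 3).
    Then x = 33 + 42·2 = 117, valid modulo lcm(42, 9) = 126: x ≡ 117 (mod 126).
Verify: 117 mod 14 = 5, 117 mod 6 = 3, 117 mod 9 = 0.

x ≡ 117 (mod 126).


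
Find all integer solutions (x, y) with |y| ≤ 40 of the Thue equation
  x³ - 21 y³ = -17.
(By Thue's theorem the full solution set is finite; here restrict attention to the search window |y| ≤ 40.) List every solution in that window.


The equation is x³ - 21y³ = -17. For fixed y, x³ = 21·y³ − 17, so a solution requires the RHS to be a perfect cube.
Strategy: iterate y from -40 to 40, compute RHS = 21·y³ − 17, and check whether it is a (positive or negative) perfect cube.
Check small values of y:
  y = 0: RHS = -17 is not a perfect cube.
  y = 1: RHS = 4 is not a perfect cube.
  y = -1: RHS = -38 is not a perfect cube.
  y = 2: RHS = 151 is not a perfect cube.
  y = -2: RHS = -185 is not a perfect cube.
  y = 3: RHS = 550 is not a perfect cube.
  y = -3: RHS = -584 is not a perfect cube.
Continuing the search up to |y| = 40 finds no solutions either.
No (x, y) in the scanned range satisfies the equation.

No integer solutions with |y| ≤ 40.


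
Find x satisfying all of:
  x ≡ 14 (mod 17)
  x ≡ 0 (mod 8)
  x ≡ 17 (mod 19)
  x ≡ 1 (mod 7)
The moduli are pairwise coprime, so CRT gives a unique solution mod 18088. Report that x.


Product of moduli M = 17 · 8 · 19 · 7 = 18088.
Merge one congruence at a time:
  Start: x ≡ 14 (mod 17).
  Combine with x ≡ 0 (mod 8); new modulus lcm = 136.
    Write x = 14 + 17·t and substitute into x ≡ 0 (mod 8): 17·t ≡ 0 − 14 = -14 (mod 8).
    Reduce coefficients mod 8: 1·t ≡ 2 (mod 8).
    So t ≡ 2 (mod 8).
    Then x = 14 + 17·2 = 48, valid modulo lcm(17, 8) = 136: x ≡ 48 (mod 136).
  Combine with x ≡ 17 (mod 19); new modulus lcm = 2584.
    Write x = 48 + 136·t and substitute into x ≡ 17 (mod 19): 136·t ≡ 17 − 48 = -31 (mod 19).
    Reduce coefficients mod 19: 3·t ≡ 7 (mod 19).
    The inverse of 3 mod 19 is 13 (since 3·13 = 39 = 2·19 + 1), so t ≡ 13·7 = 91 ≡ 15 (mod 19).
    Then x = 48 + 136·15 = 2088, valid modulo lcm(136, 19) = 2584: x ≡ 2088 (mod 2584).
  Combine with x ≡ 1 (mod 7); new modulus lcm = 18088.
    Write x = 2088 + 2584·t and substitute into x ≡ 1 (mod 7): 2584·t ≡ 1 − 2088 = -2087 (mod 7).
    Reduce coefficients mod 7: 1·t ≡ 6 (mod 7).
    So t ≡ 6 (mod 7).
    Then x = 2088 + 2584·6 = 17592, valid modulo lcm(2584, 7) = 18088: x ≡ 17592 (mod 18088).
Verify against each original: 17592 mod 17 = 14, 17592 mod 8 = 0, 17592 mod 19 = 17, 17592 mod 7 = 1.

x ≡ 17592 (mod 18088).


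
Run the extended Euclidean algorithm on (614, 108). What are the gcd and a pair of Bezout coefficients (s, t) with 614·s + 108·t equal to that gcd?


Euclidean algorithm on (614, 108) — divide until remainder is 0:
  614 = 5 · 108 + 74
  108 = 1 · 74 + 34
  74 = 2 · 34 + 6
  34 = 5 · 6 + 4
  6 = 1 · 4 + 2
  4 = 2 · 2 + 0
gcd(614, 108) = 2.
Track Bezout coefficients alongside the remainders: start with r₀ = 614 = a·1 + b·0 (s = 1, t = 0) and r₁ = 108 = a·0 + b·1 (s = 0, t = 1); each new remainder r_{k+1} = r_{k-1} − q_k·r_k inherits s_{k+1} = s_{k-1} − q_k·s_k, t_{k+1} = t_{k-1} − q_k·t_k, so r_k = a·s_k + b·t_k at every step:
  q = 5: r = 74, s = 1 − 5·0 = 1, t = 0 − 5·1 = -5  (check: 614·1 + 108·(-5) = 74)
  q = 1: r = 34, s = 0 − 1·1 = -1, t = 1 − 1·(-5) = 6  (check: 614·(-1) + 108·6 = 34)
  q = 2: r = 6, s = 1 − 2·(-1) = 3, t = -5 − 2·6 = -17  (check: 614·3 + 108·(-17) = 6)
  q = 5: r = 4, s = -1 − 5·3 = -16, t = 6 − 5·(-17) = 91  (check: 614·(-16) + 108·91 = 4)
  q = 1: r = 2, s = 3 − 1·(-16) = 19, t = -17 − 1·91 = -108  (check: 614·19 + 108·(-108) = 2)
The row with r = 2 (the gcd) gives the Bezout coefficients s = 19, t = -108.
Result: 614 · (19) + 108 · (-108) = 2.

gcd(614, 108) = 2; s = 19, t = -108 (check: 614·19 + 108·(-108) = 2).


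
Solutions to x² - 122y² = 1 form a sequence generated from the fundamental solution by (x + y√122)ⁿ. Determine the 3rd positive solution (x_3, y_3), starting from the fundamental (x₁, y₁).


Step 1: Find the fundamental solution (x₁, y₁) of x² - 122y² = 1.
  Expand √122 as a continued fraction. a₀ = ⌊√122⌋ = 11; iterate m_{k+1} = d_k·a_k − m_k, d_{k+1} = (122 − m_{k+1}²)/d_k, a_{k+1} = ⌊(a₀ + m_{k+1})/d_{k+1}⌋ (starting m₀ = 0, d₀ = 1), with convergents p_k = a_k·p_{k-1} + p_{k-2}, q_k = a_k·q_{k-1} + q_{k-2} (p₋₁ = 1, q₋₁ = 0):
  k = 0: a₀ = 11; p₀/q₀ = 11/1; p₀² − 122·q₀² = 121 − 122 = -1.
  k = 1: m = 11, d = 1, a = ⌊(11 + 11)/1⌋ = 22; p/q = (22·11 + 1)/(22·1 + 0) = 243/22; p² − 122·q² = 59049 − 59048 = 1.
  The first convergent with p² − 122·q² = 1 gives the fundamental solution (x₁, y₁) = (243, 22).
Step 2: Apply the recurrence (x_{n+1}, y_{n+1}) = (x₁x_n + 122y₁y_n, x₁y_n + y₁x_n) repeatedly.
  From (x_1, y_1) = (243, 22): x_2 = 243·243 + 122·22·22 = 118097; y_2 = 243·22 + 22·243 = 10692.
  From (x_2, y_2) = (118097, 10692): x_3 = 243·118097 + 122·22·10692 = 57394899; y_3 = 243·10692 + 22·118097 = 5196290.
Step 3: Verify x_3² - 122·y_3² = 3294174431220201 - 3294174431220200 = 1 (should be 1). ✓

(x_1, y_1) = (243, 22); (x_3, y_3) = (57394899, 5196290).


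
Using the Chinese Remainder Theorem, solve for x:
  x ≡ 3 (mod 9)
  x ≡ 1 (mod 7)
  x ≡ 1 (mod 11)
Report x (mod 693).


Moduli 9, 7, 11 are pairwise coprime; by CRT there is a unique solution modulo M = 9 · 7 · 11 = 693.
Solve pairwise, accumulating the modulus:
  Start with x ≡ 3 (mod 9).
  Combine with x ≡ 1 (mod 7): since gcd(9, 7) = 1, we get a unique residue mod 63.
    Write x = 3 + 9·t and substitute into x ≡ 1 (mod 7): 9·t ≡ 1 − 3 = -2 (mod 7).
    Reduce coefficients mod 7: 2·t ≡ 5 (mod 7).
    The inverse of 2 mod 7 is 4 (since 2·4 = 8 = 1·7 + 1), so t ≡ 4·5 = 20 ≡ 6 (mod 7).
    Then x = 3 + 9·6 = 57, valid modulo lcm(9, 7) = 63: x ≡ 57 (mod 63).
  Combine with x ≡ 1 (mod 11): since gcd(63, 11) = 1, we get a unique residue mod 693.
    Write x = 57 + 63·t and substitute into x ≡ 1 (mod 11): 63·t ≡ 1 − 57 = -56 (mod 11).
    Reduce coefficients mod 11: 8·t ≡ 10 (mod 11).
    The inverse of 8 mod 11 is 7 (since 8·7 = 56 = 5·11 + 1), so t ≡ 7·10 = 70 ≡ 4 (mod 11).
    Then x = 57 + 63·4 = 309, valid modulo lcm(63, 11) = 693: x ≡ 309 (mod 693).
Verify: 309 mod 9 = 3 ✓, 309 mod 7 = 1 ✓, 309 mod 11 = 1 ✓.

x ≡ 309 (mod 693).


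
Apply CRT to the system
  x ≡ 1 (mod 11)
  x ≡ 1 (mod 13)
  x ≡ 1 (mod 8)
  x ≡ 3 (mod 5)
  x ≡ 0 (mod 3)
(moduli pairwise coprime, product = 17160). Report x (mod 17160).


Product of moduli M = 11 · 13 · 8 · 5 · 3 = 17160.
Merge one congruence at a time:
  Start: x ≡ 1 (mod 11).
  Combine with x ≡ 1 (mod 13); new modulus lcm = 143.
    Write x = 1 + 11·t and substitute into x ≡ 1 (mod 13): 11·t ≡ 1 − 1 = 0 (mod 13).
    The inverse of 11 mod 13 is 6 (since 11·6 = 66 = 5·13 + 1), so t ≡ 6·0 = 0 ≡ 0 (mod 13).
    Then x = 1 + 11·0 = 1, valid modulo lcm(11, 13) = 143: x ≡ 1 (mod 143).
  Combine with x ≡ 1 (mod 8); new modulus lcm = 1144.
    Write x = 1 + 143·t and substitute into x ≡ 1 (mod 8): 143·t ≡ 1 − 1 = 0 (mod 8).
    Reduce coefficients mod 8: 7·t ≡ 0 (mod 8).
    The inverse of 7 mod 8 is 7 (since 7·7 = 49 = 6·8 + 1), so t ≡ 7·0 = 0 ≡ 0 (mod 8).
    Then x = 1 + 143·0 = 1, valid modulo lcm(143, 8) = 1144: x ≡ 1 (mod 1144).
  Combine with x ≡ 3 (mod 5); new modulus lcm = 5720.
    Write x = 1 + 1144·t and substitute into x ≡ 3 (mod 5): 1144·t ≡ 3 − 1 = 2 (mod 5).
    Reduce coefficients mod 5: 4·t ≡ 2 (mod 5).
    The inverse of 4 mod 5 is 4 (since 4·4 = 16 = 3·5 + 1), so t ≡ 4·2 = 8 ≡ 3 (mod 5).
    Then x = 1 + 1144·3 = 3433, valid modulo lcm(1144, 5) = 5720: x ≡ 3433 (mod 5720).
  Combine with x ≡ 0 (mod 3); new modulus lcm = 17160.
    Write x = 3433 + 5720·t and substitute into x ≡ 0 (mod 3): 5720·t ≡ 0 − 3433 = -3433 (mod 3).
    Reduce coefficients mod 3: 2·t ≡ 2 (mod 3).
    The inverse of 2 mod 3 is 2 (since 2·2 = 4 = 1·3 + 1), so t ≡ 2·2 = 4 ≡ 1 (mod 3).
    Then x = 3433 + 5720·1 = 9153, valid modulo lcm(5720, 3) = 17160: x ≡ 9153 (mod 17160).
Verify against each original: 9153 mod 11 = 1, 9153 mod 13 = 1, 9153 mod 8 = 1, 9153 mod 5 = 3, 9153 mod 3 = 0.

x ≡ 9153 (mod 17160).


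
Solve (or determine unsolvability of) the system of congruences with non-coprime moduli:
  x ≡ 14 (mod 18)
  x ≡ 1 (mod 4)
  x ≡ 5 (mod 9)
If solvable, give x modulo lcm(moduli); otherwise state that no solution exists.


Moduli 18, 4, 9 are not pairwise coprime, so CRT works modulo lcm(m_i) when all pairwise compatibility conditions hold.
Pairwise compatibility: gcd(m_i, m_j) must divide a_i - a_j for every pair.
Merge one congruence at a time:
  Start: x ≡ 14 (mod 18).
  Combine with x ≡ 1 (mod 4): gcd(18, 4) = 2, and 1 - 14 = -13 is NOT divisible by 2.
    ⇒ system is inconsistent (no integer solution).

No solution (the system is inconsistent).


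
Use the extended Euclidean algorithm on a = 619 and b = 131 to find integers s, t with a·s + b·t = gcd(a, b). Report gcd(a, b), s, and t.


Euclidean algorithm on (619, 131) — divide until remainder is 0:
  619 = 4 · 131 + 95
  131 = 1 · 95 + 36
  95 = 2 · 36 + 23
  36 = 1 · 23 + 13
  23 = 1 · 13 + 10
  13 = 1 · 10 + 3
  10 = 3 · 3 + 1
  3 = 3 · 1 + 0
gcd(619, 131) = 1.
Track Bezout coefficients alongside the remainders: start with r₀ = 619 = a·1 + b·0 (s = 1, t = 0) and r₁ = 131 = a·0 + b·1 (s = 0, t = 1); each new remainder r_{k+1} = r_{k-1} − q_k·r_k inherits s_{k+1} = s_{k-1} − q_k·s_k, t_{k+1} = t_{k-1} − q_k·t_k, so r_k = a·s_k + b·t_k at every step:
  q = 4: r = 95, s = 1 − 4·0 = 1, t = 0 − 4·1 = -4  (check: 619·1 + 131·(-4) = 95)
  q = 1: r = 36, s = 0 − 1·1 = -1, t = 1 − 1·(-4) = 5  (check: 619·(-1) + 131·5 = 36)
  q = 2: r = 23, s = 1 − 2·(-1) = 3, t = -4 − 2·5 = -14  (check: 619·3 + 131·(-14) = 23)
  q = 1: r = 13, s = -1 − 1·3 = -4, t = 5 − 1·(-14) = 19  (check: 619·(-4) + 131·19 = 13)
  q = 1: r = 10, s = 3 − 1·(-4) = 7, t = -14 − 1·19 = -33  (check: 619·7 + 131·(-33) = 10)
  q = 1: r = 3, s = -4 − 1·7 = -11, t = 19 − 1·(-33) = 52  (check: 619·(-11) + 131·52 = 3)
  q = 3: r = 1, s = 7 − 3·(-11) = 40, t = -33 − 3·52 = -189  (check: 619·40 + 131·(-189) = 1)
The row with r = 1 (the gcd) gives the Bezout coefficients s = 40, t = -189.
Result: 619 · (40) + 131 · (-189) = 1.

gcd(619, 131) = 1; s = 40, t = -189 (check: 619·40 + 131·(-189) = 1).


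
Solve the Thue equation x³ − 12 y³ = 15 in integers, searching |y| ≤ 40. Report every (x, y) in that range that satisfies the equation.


The equation is x³ - 12y³ = 15. For fixed y, x³ = 12·y³ + 15, so a solution requires the RHS to be a perfect cube.
Strategy: iterate y from -40 to 40, compute RHS = 12·y³ + 15, and check whether it is a (positive or negative) perfect cube.
Check small values of y:
  y = 0: RHS = 15 is not a perfect cube.
  y = 1: RHS = 27 = (3)³ ⇒ x = 3 works.
  y = -1: RHS = 3 is not a perfect cube.
  y = 2: RHS = 111 is not a perfect cube.
  y = -2: RHS = -81 is not a perfect cube.
  y = 3: RHS = 339 is not a perfect cube.
  y = -3: RHS = -309 is not a perfect cube.
Continuing the search up to |y| = 40 finds no further solutions beyond those listed.
Collected solutions: (3, 1).

Solutions (with |y| ≤ 40): (3, 1).


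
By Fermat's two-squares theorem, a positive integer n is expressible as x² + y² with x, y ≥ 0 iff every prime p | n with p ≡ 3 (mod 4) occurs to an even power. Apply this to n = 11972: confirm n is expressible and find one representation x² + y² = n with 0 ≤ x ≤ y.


Step 1: Factor n = 11972 = 2^2 · 41 · 73.
Step 2: Check the mod-4 condition on each prime factor: 2 = 2 (special); 41 ≡ 1 (mod 4), exponent 1; 73 ≡ 1 (mod 4), exponent 1.
All primes ≡ 3 (mod 4) appear to even exponent (or don't appear), so by the two-squares theorem n IS expressible as a sum of two squares.
Step 3: Build a representation. Group n = k² · m with k = 2 and m = 41 · 73 = 2993 (a product of primes ≡ 1 (mod 4)); a representation of m scales to one of n via (k·x)² + (k·y)² = k²(x² + y²). Each prime p ≡ 1 (mod 4) is itself a sum of two squares; find a² by testing p − a² for a perfect square:
  41: 41 − 1² = 40, 41 − 2² = 37, 41 − 3² = 32, 41 − 4² = 25 = 5² ⇒ 41 = 4² + 5².
  73: 73 − 1² = 72, 73 − 2² = 69, 73 − 3² = 64 = 8² ⇒ 73 = 3² + 8².
  Combine using the Brahmagupta–Fibonacci identity (a² + b²)(c² + d²) = (ac − bd)² + (ad + bc)² = (ac + bd)² + (ad − bc)²:
  41 · 73 = 2993: from (4² + 5²)(3² + 8²), take (4·3 − 5·8, 4·8 + 5·3) = (12 − 40, 32 + 15) = (-28, 47); dropping signs (only squares matter) gives (28, 47); check 28² + 47² = 784 + 2209 = 2993 ✓.
  Scale by k = 2: (2·28, 2·47) = (56, 94).
Step 4: Order so x ≤ y and verify: 56² + 94² = 3136 + 8836 = 11972 = n. ✓

n = 11972 = 56² + 94² (one valid representation with x ≤ y).


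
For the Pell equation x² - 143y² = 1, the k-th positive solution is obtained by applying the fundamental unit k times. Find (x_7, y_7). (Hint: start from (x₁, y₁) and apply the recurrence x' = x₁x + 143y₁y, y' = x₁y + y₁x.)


Step 1: Find the fundamental solution (x₁, y₁) of x² - 143y² = 1.
  Expand √143 as a continued fraction. a₀ = ⌊√143⌋ = 11; iterate m_{k+1} = d_k·a_k − m_k, d_{k+1} = (143 − m_{k+1}²)/d_k, a_{k+1} = ⌊(a₀ + m_{k+1})/d_{k+1}⌋ (starting m₀ = 0, d₀ = 1), with convergents p_k = a_k·p_{k-1} + p_{k-2}, q_k = a_k·q_{k-1} + q_{k-2} (p₋₁ = 1, q₋₁ = 0):
  k = 0: a₀ = 11; p₀/q₀ = 11/1; p₀² − 143·q₀² = 121 − 143 = -22.
  k = 1: m = 11, d = 22, a = ⌊(11 + 11)/22⌋ = 1; p/q = (1·11 + 1)/(1·1 + 0) = 12/1; p² − 143·q² = 144 − 143 = 1.
  The first convergent with p² − 143·q² = 1 gives the fundamental solution (x₁, y₁) = (12, 1).
Step 2: Apply the recurrence (x_{n+1}, y_{n+1}) = (x₁x_n + 143y₁y_n, x₁y_n + y₁x_n) repeatedly.
  From (x_1, y_1) = (12, 1): x_2 = 12·12 + 143·1·1 = 287; y_2 = 12·1 + 1·12 = 24.
  From (x_2, y_2) = (287, 24): x_3 = 12·287 + 143·1·24 = 6876; y_3 = 12·24 + 1·287 = 575.
  From (x_3, y_3) = (6876, 575): x_4 = 12·6876 + 143·1·575 = 164737; y_4 = 12·575 + 1·6876 = 13776.
  From (x_4, y_4) = (164737, 13776): x_5 = 12·164737 + 143·1·13776 = 3946812; y_5 = 12·13776 + 1·164737 = 330049.
  From (x_5, y_5) = (3946812, 330049): x_6 = 12·3946812 + 143·1·330049 = 94558751; y_6 = 12·330049 + 1·3946812 = 7907400.
  From (x_6, y_6) = (94558751, 7907400): x_7 = 12·94558751 + 143·1·7907400 = 2265463212; y_7 = 12·7907400 + 1·94558751 = 189447551.
Step 3: Verify x_7² - 143·y_7² = 5132323564925356944 - 5132323564925356943 = 1 (should be 1). ✓

(x_1, y_1) = (12, 1); (x_7, y_7) = (2265463212, 189447551).


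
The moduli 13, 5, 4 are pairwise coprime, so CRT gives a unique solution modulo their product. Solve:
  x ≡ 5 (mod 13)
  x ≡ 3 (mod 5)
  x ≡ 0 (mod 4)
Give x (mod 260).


Moduli 13, 5, 4 are pairwise coprime; by CRT there is a unique solution modulo M = 13 · 5 · 4 = 260.
Solve pairwise, accumulating the modulus:
  Start with x ≡ 5 (mod 13).
  Combine with x ≡ 3 (mod 5): since gcd(13, 5) = 1, we get a unique residue mod 65.
    Write x = 5 + 13·t and substitute into x ≡ 3 (mod 5): 13·t ≡ 3 − 5 = -2 (mod 5).
    Reduce coefficients mod 5: 3·t ≡ 3 (mod 5).
    The inverse of 3 mod 5 is 2 (since 3·2 = 6 = 1·5 + 1), so t ≡ 2·3 = 6 ≡ 1 (mod 5).
    Then x = 5 + 13·1 = 18, valid modulo lcm(13, 5) = 65: x ≡ 18 (mod 65).
  Combine with x ≡ 0 (mod 4): since gcd(65, 4) = 1, we get a unique residue mod 260.
    Write x = 18 + 65·t and substitute into x ≡ 0 (mod 4): 65·t ≡ 0 − 18 = -18 (mod 4).
    Reduce coefficients mod 4: 1·t ≡ 2 (mod 4).
    So t ≡ 2 (mod 4).
    Then x = 18 + 65·2 = 148, valid modulo lcm(65, 4) = 260: x ≡ 148 (mod 260).
Verify: 148 mod 13 = 5 ✓, 148 mod 5 = 3 ✓, 148 mod 4 = 0 ✓.

x ≡ 148 (mod 260).


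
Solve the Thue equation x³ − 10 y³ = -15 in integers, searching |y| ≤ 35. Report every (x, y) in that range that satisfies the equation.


The equation is x³ - 10y³ = -15. For fixed y, x³ = 10·y³ − 15, so a solution requires the RHS to be a perfect cube.
Strategy: iterate y from -35 to 35, compute RHS = 10·y³ − 15, and check whether it is a (positive or negative) perfect cube.
Check small values of y:
  y = 0: RHS = -15 is not a perfect cube.
  y = 1: RHS = -5 is not a perfect cube.
  y = -1: RHS = -25 is not a perfect cube.
  y = 2: RHS = 65 is not a perfect cube.
  y = -2: RHS = -95 is not a perfect cube.
  y = 3: RHS = 255 is not a perfect cube.
  y = -3: RHS = -285 is not a perfect cube.
Continuing the search up to |y| = 35 finds no solutions either.
No (x, y) in the scanned range satisfies the equation.

No integer solutions with |y| ≤ 35.


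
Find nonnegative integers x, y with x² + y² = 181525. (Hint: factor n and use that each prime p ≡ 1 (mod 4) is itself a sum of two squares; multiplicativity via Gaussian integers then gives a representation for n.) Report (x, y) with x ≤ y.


Step 1: Factor n = 181525 = 5^2 · 53 · 137.
Step 2: Check the mod-4 condition on each prime factor: 5 ≡ 1 (mod 4), exponent 2; 53 ≡ 1 (mod 4), exponent 1; 137 ≡ 1 (mod 4), exponent 1.
All primes ≡ 3 (mod 4) appear to even exponent (or don't appear), so by the two-squares theorem n IS expressible as a sum of two squares.
Step 3: Build a representation. Group n = k² · m with k = 5 and m = 53 · 137 = 7261 (a product of primes ≡ 1 (mod 4)); a representation of m scales to one of n via (k·x)² + (k·y)² = k²(x² + y²). Each prime p ≡ 1 (mod 4) is itself a sum of two squares; find a² by testing p − a² for a perfect square:
  53: 53 − 1² = 52, 53 − 2² = 49 = 7² ⇒ 53 = 2² + 7².
  137: 137 − 1² = 136, 137 − 2² = 133, 137 − 3² = 128, 137 − 4² = 121 = 11² ⇒ 137 = 4² + 11².
  Combine using the Brahmagupta–Fibonacci identity (a² + b²)(c² + d²) = (ac − bd)² + (ad + bc)² = (ac + bd)² + (ad − bc)²:
  53 · 137 = 7261: from (2² + 7²)(4² + 11²), take (2·4 − 7·11, 2·11 + 7·4) = (8 − 77, 22 + 28) = (-69, 50); dropping signs (only squares matter) gives (69, 50); check 69² + 50² = 4761 + 2500 = 7261 ✓.
  Scale by k = 5: (5·69, 5·50) = (345, 250).
Step 4: Order so x ≤ y and verify: 250² + 345² = 62500 + 119025 = 181525 = n. ✓

n = 181525 = 250² + 345² (one valid representation with x ≤ y).
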